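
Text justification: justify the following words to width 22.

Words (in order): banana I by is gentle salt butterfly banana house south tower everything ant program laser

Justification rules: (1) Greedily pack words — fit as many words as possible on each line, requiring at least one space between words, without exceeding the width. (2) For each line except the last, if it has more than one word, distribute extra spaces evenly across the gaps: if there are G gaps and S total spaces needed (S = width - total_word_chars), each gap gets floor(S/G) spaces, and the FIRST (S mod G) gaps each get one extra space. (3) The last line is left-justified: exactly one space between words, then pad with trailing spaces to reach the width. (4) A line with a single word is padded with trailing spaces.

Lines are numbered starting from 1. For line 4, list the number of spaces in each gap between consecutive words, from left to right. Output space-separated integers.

Line 1: ['banana', 'I', 'by', 'is', 'gentle'] (min_width=21, slack=1)
Line 2: ['salt', 'butterfly', 'banana'] (min_width=21, slack=1)
Line 3: ['house', 'south', 'tower'] (min_width=17, slack=5)
Line 4: ['everything', 'ant', 'program'] (min_width=22, slack=0)
Line 5: ['laser'] (min_width=5, slack=17)

Answer: 1 1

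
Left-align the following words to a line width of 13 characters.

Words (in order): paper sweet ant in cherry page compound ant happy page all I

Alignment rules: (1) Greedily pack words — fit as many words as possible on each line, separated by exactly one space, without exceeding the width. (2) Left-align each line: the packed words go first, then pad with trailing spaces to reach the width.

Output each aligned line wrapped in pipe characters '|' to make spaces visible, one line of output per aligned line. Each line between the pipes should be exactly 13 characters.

Answer: |paper sweet  |
|ant in cherry|
|page compound|
|ant happy    |
|page all I   |

Derivation:
Line 1: ['paper', 'sweet'] (min_width=11, slack=2)
Line 2: ['ant', 'in', 'cherry'] (min_width=13, slack=0)
Line 3: ['page', 'compound'] (min_width=13, slack=0)
Line 4: ['ant', 'happy'] (min_width=9, slack=4)
Line 5: ['page', 'all', 'I'] (min_width=10, slack=3)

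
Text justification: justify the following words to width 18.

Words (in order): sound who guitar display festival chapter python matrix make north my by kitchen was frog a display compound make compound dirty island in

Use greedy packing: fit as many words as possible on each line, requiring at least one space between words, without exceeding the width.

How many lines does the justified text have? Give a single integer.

Answer: 9

Derivation:
Line 1: ['sound', 'who', 'guitar'] (min_width=16, slack=2)
Line 2: ['display', 'festival'] (min_width=16, slack=2)
Line 3: ['chapter', 'python'] (min_width=14, slack=4)
Line 4: ['matrix', 'make', 'north'] (min_width=17, slack=1)
Line 5: ['my', 'by', 'kitchen', 'was'] (min_width=17, slack=1)
Line 6: ['frog', 'a', 'display'] (min_width=14, slack=4)
Line 7: ['compound', 'make'] (min_width=13, slack=5)
Line 8: ['compound', 'dirty'] (min_width=14, slack=4)
Line 9: ['island', 'in'] (min_width=9, slack=9)
Total lines: 9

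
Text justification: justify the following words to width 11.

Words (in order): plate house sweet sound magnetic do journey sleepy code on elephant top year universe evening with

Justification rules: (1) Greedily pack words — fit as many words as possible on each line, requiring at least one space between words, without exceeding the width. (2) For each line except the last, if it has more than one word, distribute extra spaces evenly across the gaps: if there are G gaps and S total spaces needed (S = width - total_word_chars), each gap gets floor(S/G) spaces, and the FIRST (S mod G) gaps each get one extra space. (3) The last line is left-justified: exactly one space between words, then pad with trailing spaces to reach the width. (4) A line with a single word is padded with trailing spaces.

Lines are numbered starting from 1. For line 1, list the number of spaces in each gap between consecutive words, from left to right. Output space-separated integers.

Line 1: ['plate', 'house'] (min_width=11, slack=0)
Line 2: ['sweet', 'sound'] (min_width=11, slack=0)
Line 3: ['magnetic', 'do'] (min_width=11, slack=0)
Line 4: ['journey'] (min_width=7, slack=4)
Line 5: ['sleepy', 'code'] (min_width=11, slack=0)
Line 6: ['on', 'elephant'] (min_width=11, slack=0)
Line 7: ['top', 'year'] (min_width=8, slack=3)
Line 8: ['universe'] (min_width=8, slack=3)
Line 9: ['evening'] (min_width=7, slack=4)
Line 10: ['with'] (min_width=4, slack=7)

Answer: 1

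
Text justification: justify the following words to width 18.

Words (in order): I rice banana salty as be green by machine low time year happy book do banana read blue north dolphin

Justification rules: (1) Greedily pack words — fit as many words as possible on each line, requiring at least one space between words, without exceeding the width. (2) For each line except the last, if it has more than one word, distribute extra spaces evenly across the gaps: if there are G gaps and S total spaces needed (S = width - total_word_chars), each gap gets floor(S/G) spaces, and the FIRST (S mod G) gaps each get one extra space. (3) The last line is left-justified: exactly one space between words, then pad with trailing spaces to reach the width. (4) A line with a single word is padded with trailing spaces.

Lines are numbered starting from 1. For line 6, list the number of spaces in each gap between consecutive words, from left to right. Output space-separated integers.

Line 1: ['I', 'rice', 'banana'] (min_width=13, slack=5)
Line 2: ['salty', 'as', 'be', 'green'] (min_width=17, slack=1)
Line 3: ['by', 'machine', 'low'] (min_width=14, slack=4)
Line 4: ['time', 'year', 'happy'] (min_width=15, slack=3)
Line 5: ['book', 'do', 'banana'] (min_width=14, slack=4)
Line 6: ['read', 'blue', 'north'] (min_width=15, slack=3)
Line 7: ['dolphin'] (min_width=7, slack=11)

Answer: 3 2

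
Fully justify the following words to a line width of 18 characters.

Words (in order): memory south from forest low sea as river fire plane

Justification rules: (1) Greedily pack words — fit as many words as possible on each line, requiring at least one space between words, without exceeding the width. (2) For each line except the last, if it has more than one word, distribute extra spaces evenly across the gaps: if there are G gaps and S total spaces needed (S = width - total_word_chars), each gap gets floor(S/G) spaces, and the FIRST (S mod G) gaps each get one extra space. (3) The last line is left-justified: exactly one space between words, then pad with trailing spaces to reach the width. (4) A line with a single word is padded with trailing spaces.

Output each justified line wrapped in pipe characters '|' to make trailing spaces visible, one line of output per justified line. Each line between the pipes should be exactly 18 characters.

Answer: |memory  south from|
|forest  low sea as|
|river fire plane  |

Derivation:
Line 1: ['memory', 'south', 'from'] (min_width=17, slack=1)
Line 2: ['forest', 'low', 'sea', 'as'] (min_width=17, slack=1)
Line 3: ['river', 'fire', 'plane'] (min_width=16, slack=2)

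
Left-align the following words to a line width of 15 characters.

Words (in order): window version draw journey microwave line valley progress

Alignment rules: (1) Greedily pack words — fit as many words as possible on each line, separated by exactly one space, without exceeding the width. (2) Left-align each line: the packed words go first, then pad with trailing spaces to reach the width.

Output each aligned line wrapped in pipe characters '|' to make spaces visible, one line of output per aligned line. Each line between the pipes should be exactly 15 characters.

Line 1: ['window', 'version'] (min_width=14, slack=1)
Line 2: ['draw', 'journey'] (min_width=12, slack=3)
Line 3: ['microwave', 'line'] (min_width=14, slack=1)
Line 4: ['valley', 'progress'] (min_width=15, slack=0)

Answer: |window version |
|draw journey   |
|microwave line |
|valley progress|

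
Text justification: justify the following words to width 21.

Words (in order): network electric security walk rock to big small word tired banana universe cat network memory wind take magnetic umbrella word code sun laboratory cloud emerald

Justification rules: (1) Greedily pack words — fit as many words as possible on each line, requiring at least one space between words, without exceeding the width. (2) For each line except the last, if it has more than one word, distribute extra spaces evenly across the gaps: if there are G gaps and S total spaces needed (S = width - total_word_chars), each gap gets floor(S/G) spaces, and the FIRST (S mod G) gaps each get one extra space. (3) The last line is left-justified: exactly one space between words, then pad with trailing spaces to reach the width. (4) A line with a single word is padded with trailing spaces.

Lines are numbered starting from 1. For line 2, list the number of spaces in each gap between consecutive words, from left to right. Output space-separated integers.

Answer: 1 1 1

Derivation:
Line 1: ['network', 'electric'] (min_width=16, slack=5)
Line 2: ['security', 'walk', 'rock', 'to'] (min_width=21, slack=0)
Line 3: ['big', 'small', 'word', 'tired'] (min_width=20, slack=1)
Line 4: ['banana', 'universe', 'cat'] (min_width=19, slack=2)
Line 5: ['network', 'memory', 'wind'] (min_width=19, slack=2)
Line 6: ['take', 'magnetic'] (min_width=13, slack=8)
Line 7: ['umbrella', 'word', 'code'] (min_width=18, slack=3)
Line 8: ['sun', 'laboratory', 'cloud'] (min_width=20, slack=1)
Line 9: ['emerald'] (min_width=7, slack=14)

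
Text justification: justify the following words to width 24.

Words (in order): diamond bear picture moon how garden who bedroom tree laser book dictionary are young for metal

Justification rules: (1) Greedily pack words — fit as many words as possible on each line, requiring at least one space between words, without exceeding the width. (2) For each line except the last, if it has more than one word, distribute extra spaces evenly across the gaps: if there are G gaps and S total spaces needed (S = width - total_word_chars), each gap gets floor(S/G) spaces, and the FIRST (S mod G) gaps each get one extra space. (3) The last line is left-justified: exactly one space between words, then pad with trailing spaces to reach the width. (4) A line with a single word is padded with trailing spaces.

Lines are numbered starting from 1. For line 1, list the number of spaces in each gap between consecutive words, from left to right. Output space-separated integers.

Line 1: ['diamond', 'bear', 'picture'] (min_width=20, slack=4)
Line 2: ['moon', 'how', 'garden', 'who'] (min_width=19, slack=5)
Line 3: ['bedroom', 'tree', 'laser', 'book'] (min_width=23, slack=1)
Line 4: ['dictionary', 'are', 'young', 'for'] (min_width=24, slack=0)
Line 5: ['metal'] (min_width=5, slack=19)

Answer: 3 3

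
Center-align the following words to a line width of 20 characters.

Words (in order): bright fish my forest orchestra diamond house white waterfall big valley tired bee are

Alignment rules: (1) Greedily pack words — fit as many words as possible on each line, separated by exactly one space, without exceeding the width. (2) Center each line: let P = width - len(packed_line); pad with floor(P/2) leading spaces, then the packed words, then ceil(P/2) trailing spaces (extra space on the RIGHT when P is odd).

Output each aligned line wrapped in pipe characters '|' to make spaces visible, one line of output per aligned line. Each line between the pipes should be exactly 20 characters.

Line 1: ['bright', 'fish', 'my'] (min_width=14, slack=6)
Line 2: ['forest', 'orchestra'] (min_width=16, slack=4)
Line 3: ['diamond', 'house', 'white'] (min_width=19, slack=1)
Line 4: ['waterfall', 'big', 'valley'] (min_width=20, slack=0)
Line 5: ['tired', 'bee', 'are'] (min_width=13, slack=7)

Answer: |   bright fish my   |
|  forest orchestra  |
|diamond house white |
|waterfall big valley|
|   tired bee are    |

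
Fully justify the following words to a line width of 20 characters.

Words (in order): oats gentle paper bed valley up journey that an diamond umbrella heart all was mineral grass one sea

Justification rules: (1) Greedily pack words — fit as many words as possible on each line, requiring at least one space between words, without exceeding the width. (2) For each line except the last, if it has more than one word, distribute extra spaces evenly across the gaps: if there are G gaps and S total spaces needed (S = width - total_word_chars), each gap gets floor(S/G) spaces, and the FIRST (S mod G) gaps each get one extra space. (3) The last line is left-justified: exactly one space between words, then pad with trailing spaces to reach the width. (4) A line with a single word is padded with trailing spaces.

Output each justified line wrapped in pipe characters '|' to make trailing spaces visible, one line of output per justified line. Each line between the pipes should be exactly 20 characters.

Line 1: ['oats', 'gentle', 'paper'] (min_width=17, slack=3)
Line 2: ['bed', 'valley', 'up'] (min_width=13, slack=7)
Line 3: ['journey', 'that', 'an'] (min_width=15, slack=5)
Line 4: ['diamond', 'umbrella'] (min_width=16, slack=4)
Line 5: ['heart', 'all', 'was'] (min_width=13, slack=7)
Line 6: ['mineral', 'grass', 'one'] (min_width=17, slack=3)
Line 7: ['sea'] (min_width=3, slack=17)

Answer: |oats   gentle  paper|
|bed     valley    up|
|journey    that   an|
|diamond     umbrella|
|heart     all    was|
|mineral   grass  one|
|sea                 |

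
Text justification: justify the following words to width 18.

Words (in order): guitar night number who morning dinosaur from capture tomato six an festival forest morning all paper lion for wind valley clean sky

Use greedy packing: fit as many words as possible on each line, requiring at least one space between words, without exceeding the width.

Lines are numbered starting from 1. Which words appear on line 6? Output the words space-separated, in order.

Answer: morning all paper

Derivation:
Line 1: ['guitar', 'night'] (min_width=12, slack=6)
Line 2: ['number', 'who', 'morning'] (min_width=18, slack=0)
Line 3: ['dinosaur', 'from'] (min_width=13, slack=5)
Line 4: ['capture', 'tomato', 'six'] (min_width=18, slack=0)
Line 5: ['an', 'festival', 'forest'] (min_width=18, slack=0)
Line 6: ['morning', 'all', 'paper'] (min_width=17, slack=1)
Line 7: ['lion', 'for', 'wind'] (min_width=13, slack=5)
Line 8: ['valley', 'clean', 'sky'] (min_width=16, slack=2)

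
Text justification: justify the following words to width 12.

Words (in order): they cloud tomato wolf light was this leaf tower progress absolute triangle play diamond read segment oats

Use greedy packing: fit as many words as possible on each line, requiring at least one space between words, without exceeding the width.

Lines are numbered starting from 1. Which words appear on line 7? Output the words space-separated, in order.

Line 1: ['they', 'cloud'] (min_width=10, slack=2)
Line 2: ['tomato', 'wolf'] (min_width=11, slack=1)
Line 3: ['light', 'was'] (min_width=9, slack=3)
Line 4: ['this', 'leaf'] (min_width=9, slack=3)
Line 5: ['tower'] (min_width=5, slack=7)
Line 6: ['progress'] (min_width=8, slack=4)
Line 7: ['absolute'] (min_width=8, slack=4)
Line 8: ['triangle'] (min_width=8, slack=4)
Line 9: ['play', 'diamond'] (min_width=12, slack=0)
Line 10: ['read', 'segment'] (min_width=12, slack=0)
Line 11: ['oats'] (min_width=4, slack=8)

Answer: absolute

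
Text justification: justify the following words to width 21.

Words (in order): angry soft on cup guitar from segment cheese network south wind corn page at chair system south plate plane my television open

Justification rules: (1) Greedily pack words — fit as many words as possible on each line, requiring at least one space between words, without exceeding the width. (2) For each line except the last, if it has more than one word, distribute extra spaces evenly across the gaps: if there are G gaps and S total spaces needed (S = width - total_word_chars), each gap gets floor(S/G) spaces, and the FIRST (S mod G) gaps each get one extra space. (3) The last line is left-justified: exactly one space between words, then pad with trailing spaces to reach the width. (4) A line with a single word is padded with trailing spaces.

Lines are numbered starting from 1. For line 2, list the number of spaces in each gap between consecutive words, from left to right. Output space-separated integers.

Line 1: ['angry', 'soft', 'on', 'cup'] (min_width=17, slack=4)
Line 2: ['guitar', 'from', 'segment'] (min_width=19, slack=2)
Line 3: ['cheese', 'network', 'south'] (min_width=20, slack=1)
Line 4: ['wind', 'corn', 'page', 'at'] (min_width=17, slack=4)
Line 5: ['chair', 'system', 'south'] (min_width=18, slack=3)
Line 6: ['plate', 'plane', 'my'] (min_width=14, slack=7)
Line 7: ['television', 'open'] (min_width=15, slack=6)

Answer: 2 2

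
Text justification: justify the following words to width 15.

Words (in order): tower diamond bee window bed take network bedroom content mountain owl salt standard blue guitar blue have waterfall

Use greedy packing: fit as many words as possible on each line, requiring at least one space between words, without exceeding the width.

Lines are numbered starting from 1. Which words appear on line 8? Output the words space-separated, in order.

Answer: blue have

Derivation:
Line 1: ['tower', 'diamond'] (min_width=13, slack=2)
Line 2: ['bee', 'window', 'bed'] (min_width=14, slack=1)
Line 3: ['take', 'network'] (min_width=12, slack=3)
Line 4: ['bedroom', 'content'] (min_width=15, slack=0)
Line 5: ['mountain', 'owl'] (min_width=12, slack=3)
Line 6: ['salt', 'standard'] (min_width=13, slack=2)
Line 7: ['blue', 'guitar'] (min_width=11, slack=4)
Line 8: ['blue', 'have'] (min_width=9, slack=6)
Line 9: ['waterfall'] (min_width=9, slack=6)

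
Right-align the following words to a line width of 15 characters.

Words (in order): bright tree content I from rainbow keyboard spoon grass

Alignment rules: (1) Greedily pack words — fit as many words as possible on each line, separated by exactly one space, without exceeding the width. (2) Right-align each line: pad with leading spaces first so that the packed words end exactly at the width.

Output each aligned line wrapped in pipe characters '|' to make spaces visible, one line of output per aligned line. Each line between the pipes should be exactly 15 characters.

Line 1: ['bright', 'tree'] (min_width=11, slack=4)
Line 2: ['content', 'I', 'from'] (min_width=14, slack=1)
Line 3: ['rainbow'] (min_width=7, slack=8)
Line 4: ['keyboard', 'spoon'] (min_width=14, slack=1)
Line 5: ['grass'] (min_width=5, slack=10)

Answer: |    bright tree|
| content I from|
|        rainbow|
| keyboard spoon|
|          grass|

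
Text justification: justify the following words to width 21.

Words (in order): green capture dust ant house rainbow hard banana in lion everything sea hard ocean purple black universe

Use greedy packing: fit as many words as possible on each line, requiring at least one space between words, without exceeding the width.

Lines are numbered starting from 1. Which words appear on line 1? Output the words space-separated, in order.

Answer: green capture dust

Derivation:
Line 1: ['green', 'capture', 'dust'] (min_width=18, slack=3)
Line 2: ['ant', 'house', 'rainbow'] (min_width=17, slack=4)
Line 3: ['hard', 'banana', 'in', 'lion'] (min_width=19, slack=2)
Line 4: ['everything', 'sea', 'hard'] (min_width=19, slack=2)
Line 5: ['ocean', 'purple', 'black'] (min_width=18, slack=3)
Line 6: ['universe'] (min_width=8, slack=13)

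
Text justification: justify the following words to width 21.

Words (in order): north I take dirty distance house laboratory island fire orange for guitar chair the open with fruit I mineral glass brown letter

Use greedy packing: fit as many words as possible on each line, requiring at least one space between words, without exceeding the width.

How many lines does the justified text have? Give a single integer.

Answer: 7

Derivation:
Line 1: ['north', 'I', 'take', 'dirty'] (min_width=18, slack=3)
Line 2: ['distance', 'house'] (min_width=14, slack=7)
Line 3: ['laboratory', 'island'] (min_width=17, slack=4)
Line 4: ['fire', 'orange', 'for'] (min_width=15, slack=6)
Line 5: ['guitar', 'chair', 'the', 'open'] (min_width=21, slack=0)
Line 6: ['with', 'fruit', 'I', 'mineral'] (min_width=20, slack=1)
Line 7: ['glass', 'brown', 'letter'] (min_width=18, slack=3)
Total lines: 7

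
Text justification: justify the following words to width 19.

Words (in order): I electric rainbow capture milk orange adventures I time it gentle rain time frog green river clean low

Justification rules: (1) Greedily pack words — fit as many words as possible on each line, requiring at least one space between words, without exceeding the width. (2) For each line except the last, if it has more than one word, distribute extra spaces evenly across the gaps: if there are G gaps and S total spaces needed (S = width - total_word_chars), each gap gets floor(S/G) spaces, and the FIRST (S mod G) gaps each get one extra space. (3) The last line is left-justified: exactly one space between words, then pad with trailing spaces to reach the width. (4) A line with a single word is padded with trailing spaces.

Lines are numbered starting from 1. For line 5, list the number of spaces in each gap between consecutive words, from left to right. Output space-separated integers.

Line 1: ['I', 'electric', 'rainbow'] (min_width=18, slack=1)
Line 2: ['capture', 'milk', 'orange'] (min_width=19, slack=0)
Line 3: ['adventures', 'I', 'time'] (min_width=17, slack=2)
Line 4: ['it', 'gentle', 'rain', 'time'] (min_width=19, slack=0)
Line 5: ['frog', 'green', 'river'] (min_width=16, slack=3)
Line 6: ['clean', 'low'] (min_width=9, slack=10)

Answer: 3 2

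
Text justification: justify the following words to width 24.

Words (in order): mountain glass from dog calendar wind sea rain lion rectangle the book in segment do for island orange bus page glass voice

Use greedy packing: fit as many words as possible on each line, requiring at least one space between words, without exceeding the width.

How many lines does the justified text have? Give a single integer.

Line 1: ['mountain', 'glass', 'from', 'dog'] (min_width=23, slack=1)
Line 2: ['calendar', 'wind', 'sea', 'rain'] (min_width=22, slack=2)
Line 3: ['lion', 'rectangle', 'the', 'book'] (min_width=23, slack=1)
Line 4: ['in', 'segment', 'do', 'for', 'island'] (min_width=24, slack=0)
Line 5: ['orange', 'bus', 'page', 'glass'] (min_width=21, slack=3)
Line 6: ['voice'] (min_width=5, slack=19)
Total lines: 6

Answer: 6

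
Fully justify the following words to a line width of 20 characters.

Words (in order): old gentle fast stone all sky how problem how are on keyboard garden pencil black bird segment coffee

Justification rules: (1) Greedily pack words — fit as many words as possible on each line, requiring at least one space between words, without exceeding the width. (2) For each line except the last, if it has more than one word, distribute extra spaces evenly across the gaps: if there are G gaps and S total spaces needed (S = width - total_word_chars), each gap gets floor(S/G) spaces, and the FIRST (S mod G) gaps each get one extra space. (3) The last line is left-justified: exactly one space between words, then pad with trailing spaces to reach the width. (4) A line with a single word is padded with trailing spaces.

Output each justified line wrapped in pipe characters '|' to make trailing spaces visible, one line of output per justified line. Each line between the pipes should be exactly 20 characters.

Line 1: ['old', 'gentle', 'fast'] (min_width=15, slack=5)
Line 2: ['stone', 'all', 'sky', 'how'] (min_width=17, slack=3)
Line 3: ['problem', 'how', 'are', 'on'] (min_width=18, slack=2)
Line 4: ['keyboard', 'garden'] (min_width=15, slack=5)
Line 5: ['pencil', 'black', 'bird'] (min_width=17, slack=3)
Line 6: ['segment', 'coffee'] (min_width=14, slack=6)

Answer: |old    gentle   fast|
|stone  all  sky  how|
|problem  how  are on|
|keyboard      garden|
|pencil   black  bird|
|segment coffee      |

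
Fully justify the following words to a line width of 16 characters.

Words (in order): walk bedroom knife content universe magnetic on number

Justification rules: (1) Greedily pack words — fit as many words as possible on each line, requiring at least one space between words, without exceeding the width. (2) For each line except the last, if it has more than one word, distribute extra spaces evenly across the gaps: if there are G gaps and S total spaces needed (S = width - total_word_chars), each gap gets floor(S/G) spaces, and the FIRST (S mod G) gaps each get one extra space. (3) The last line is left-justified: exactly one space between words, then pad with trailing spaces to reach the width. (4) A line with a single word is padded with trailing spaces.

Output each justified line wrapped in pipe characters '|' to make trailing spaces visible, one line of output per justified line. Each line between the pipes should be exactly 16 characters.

Answer: |walk     bedroom|
|knife    content|
|universe        |
|magnetic      on|
|number          |

Derivation:
Line 1: ['walk', 'bedroom'] (min_width=12, slack=4)
Line 2: ['knife', 'content'] (min_width=13, slack=3)
Line 3: ['universe'] (min_width=8, slack=8)
Line 4: ['magnetic', 'on'] (min_width=11, slack=5)
Line 5: ['number'] (min_width=6, slack=10)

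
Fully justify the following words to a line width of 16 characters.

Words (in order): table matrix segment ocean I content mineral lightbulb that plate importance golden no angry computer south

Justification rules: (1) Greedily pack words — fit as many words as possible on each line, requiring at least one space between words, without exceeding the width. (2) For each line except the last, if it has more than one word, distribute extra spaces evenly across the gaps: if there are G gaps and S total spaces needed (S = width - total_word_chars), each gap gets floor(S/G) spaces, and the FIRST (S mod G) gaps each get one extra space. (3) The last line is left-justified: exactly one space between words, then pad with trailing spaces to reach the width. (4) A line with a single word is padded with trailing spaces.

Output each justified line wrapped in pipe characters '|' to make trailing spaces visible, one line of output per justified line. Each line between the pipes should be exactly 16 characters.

Answer: |table     matrix|
|segment  ocean I|
|content  mineral|
|lightbulb   that|
|plate importance|
|golden  no angry|
|computer south  |

Derivation:
Line 1: ['table', 'matrix'] (min_width=12, slack=4)
Line 2: ['segment', 'ocean', 'I'] (min_width=15, slack=1)
Line 3: ['content', 'mineral'] (min_width=15, slack=1)
Line 4: ['lightbulb', 'that'] (min_width=14, slack=2)
Line 5: ['plate', 'importance'] (min_width=16, slack=0)
Line 6: ['golden', 'no', 'angry'] (min_width=15, slack=1)
Line 7: ['computer', 'south'] (min_width=14, slack=2)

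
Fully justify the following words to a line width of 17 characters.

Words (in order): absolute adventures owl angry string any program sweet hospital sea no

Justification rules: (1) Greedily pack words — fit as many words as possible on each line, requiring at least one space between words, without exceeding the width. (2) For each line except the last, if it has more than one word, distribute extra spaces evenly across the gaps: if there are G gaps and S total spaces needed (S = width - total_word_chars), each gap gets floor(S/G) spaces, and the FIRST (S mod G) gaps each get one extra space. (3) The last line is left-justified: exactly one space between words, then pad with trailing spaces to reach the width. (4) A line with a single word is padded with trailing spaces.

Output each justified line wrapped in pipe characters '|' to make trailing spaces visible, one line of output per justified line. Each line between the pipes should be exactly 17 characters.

Answer: |absolute         |
|adventures    owl|
|angry  string any|
|program     sweet|
|hospital sea no  |

Derivation:
Line 1: ['absolute'] (min_width=8, slack=9)
Line 2: ['adventures', 'owl'] (min_width=14, slack=3)
Line 3: ['angry', 'string', 'any'] (min_width=16, slack=1)
Line 4: ['program', 'sweet'] (min_width=13, slack=4)
Line 5: ['hospital', 'sea', 'no'] (min_width=15, slack=2)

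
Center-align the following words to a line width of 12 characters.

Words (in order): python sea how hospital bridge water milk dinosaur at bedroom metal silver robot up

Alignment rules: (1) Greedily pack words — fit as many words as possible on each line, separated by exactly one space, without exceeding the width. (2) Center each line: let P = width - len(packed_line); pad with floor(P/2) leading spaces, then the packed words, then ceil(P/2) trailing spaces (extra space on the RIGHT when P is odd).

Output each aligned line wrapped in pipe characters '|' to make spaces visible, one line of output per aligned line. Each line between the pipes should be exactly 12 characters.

Line 1: ['python', 'sea'] (min_width=10, slack=2)
Line 2: ['how', 'hospital'] (min_width=12, slack=0)
Line 3: ['bridge', 'water'] (min_width=12, slack=0)
Line 4: ['milk'] (min_width=4, slack=8)
Line 5: ['dinosaur', 'at'] (min_width=11, slack=1)
Line 6: ['bedroom'] (min_width=7, slack=5)
Line 7: ['metal', 'silver'] (min_width=12, slack=0)
Line 8: ['robot', 'up'] (min_width=8, slack=4)

Answer: | python sea |
|how hospital|
|bridge water|
|    milk    |
|dinosaur at |
|  bedroom   |
|metal silver|
|  robot up  |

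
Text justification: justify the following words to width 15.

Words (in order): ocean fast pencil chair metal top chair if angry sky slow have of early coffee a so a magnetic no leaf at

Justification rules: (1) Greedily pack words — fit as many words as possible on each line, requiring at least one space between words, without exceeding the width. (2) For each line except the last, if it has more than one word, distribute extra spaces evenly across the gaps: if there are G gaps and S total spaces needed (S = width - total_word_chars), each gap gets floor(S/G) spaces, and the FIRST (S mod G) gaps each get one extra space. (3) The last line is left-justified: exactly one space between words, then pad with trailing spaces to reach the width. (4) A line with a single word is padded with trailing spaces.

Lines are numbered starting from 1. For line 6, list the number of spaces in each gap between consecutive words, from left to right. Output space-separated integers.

Answer: 2 1

Derivation:
Line 1: ['ocean', 'fast'] (min_width=10, slack=5)
Line 2: ['pencil', 'chair'] (min_width=12, slack=3)
Line 3: ['metal', 'top', 'chair'] (min_width=15, slack=0)
Line 4: ['if', 'angry', 'sky'] (min_width=12, slack=3)
Line 5: ['slow', 'have', 'of'] (min_width=12, slack=3)
Line 6: ['early', 'coffee', 'a'] (min_width=14, slack=1)
Line 7: ['so', 'a', 'magnetic'] (min_width=13, slack=2)
Line 8: ['no', 'leaf', 'at'] (min_width=10, slack=5)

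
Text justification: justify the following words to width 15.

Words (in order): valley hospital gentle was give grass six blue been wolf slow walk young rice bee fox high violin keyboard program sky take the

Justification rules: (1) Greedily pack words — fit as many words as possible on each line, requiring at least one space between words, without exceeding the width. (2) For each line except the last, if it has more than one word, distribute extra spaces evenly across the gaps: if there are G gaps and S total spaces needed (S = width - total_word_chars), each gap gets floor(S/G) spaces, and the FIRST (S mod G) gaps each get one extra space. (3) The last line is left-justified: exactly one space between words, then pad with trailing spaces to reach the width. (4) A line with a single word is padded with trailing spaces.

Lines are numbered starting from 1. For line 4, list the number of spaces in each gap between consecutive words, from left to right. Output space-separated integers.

Line 1: ['valley', 'hospital'] (min_width=15, slack=0)
Line 2: ['gentle', 'was', 'give'] (min_width=15, slack=0)
Line 3: ['grass', 'six', 'blue'] (min_width=14, slack=1)
Line 4: ['been', 'wolf', 'slow'] (min_width=14, slack=1)
Line 5: ['walk', 'young', 'rice'] (min_width=15, slack=0)
Line 6: ['bee', 'fox', 'high'] (min_width=12, slack=3)
Line 7: ['violin', 'keyboard'] (min_width=15, slack=0)
Line 8: ['program', 'sky'] (min_width=11, slack=4)
Line 9: ['take', 'the'] (min_width=8, slack=7)

Answer: 2 1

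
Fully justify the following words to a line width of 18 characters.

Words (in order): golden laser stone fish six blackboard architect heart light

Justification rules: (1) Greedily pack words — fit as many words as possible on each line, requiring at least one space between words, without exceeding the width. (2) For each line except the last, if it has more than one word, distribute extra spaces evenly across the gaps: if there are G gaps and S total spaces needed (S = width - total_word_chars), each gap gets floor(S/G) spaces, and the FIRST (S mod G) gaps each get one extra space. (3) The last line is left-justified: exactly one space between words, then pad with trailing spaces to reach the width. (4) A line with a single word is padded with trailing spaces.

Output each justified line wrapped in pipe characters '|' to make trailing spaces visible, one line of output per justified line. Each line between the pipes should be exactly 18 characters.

Answer: |golden laser stone|
|fish           six|
|blackboard        |
|architect    heart|
|light             |

Derivation:
Line 1: ['golden', 'laser', 'stone'] (min_width=18, slack=0)
Line 2: ['fish', 'six'] (min_width=8, slack=10)
Line 3: ['blackboard'] (min_width=10, slack=8)
Line 4: ['architect', 'heart'] (min_width=15, slack=3)
Line 5: ['light'] (min_width=5, slack=13)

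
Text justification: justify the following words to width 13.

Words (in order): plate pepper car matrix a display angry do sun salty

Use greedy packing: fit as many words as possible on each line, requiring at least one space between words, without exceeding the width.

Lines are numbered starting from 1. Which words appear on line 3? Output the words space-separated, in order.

Line 1: ['plate', 'pepper'] (min_width=12, slack=1)
Line 2: ['car', 'matrix', 'a'] (min_width=12, slack=1)
Line 3: ['display', 'angry'] (min_width=13, slack=0)
Line 4: ['do', 'sun', 'salty'] (min_width=12, slack=1)

Answer: display angry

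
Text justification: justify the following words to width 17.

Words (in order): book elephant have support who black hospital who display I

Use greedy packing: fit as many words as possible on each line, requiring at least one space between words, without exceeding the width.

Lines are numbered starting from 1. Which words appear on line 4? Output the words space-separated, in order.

Line 1: ['book', 'elephant'] (min_width=13, slack=4)
Line 2: ['have', 'support', 'who'] (min_width=16, slack=1)
Line 3: ['black', 'hospital'] (min_width=14, slack=3)
Line 4: ['who', 'display', 'I'] (min_width=13, slack=4)

Answer: who display I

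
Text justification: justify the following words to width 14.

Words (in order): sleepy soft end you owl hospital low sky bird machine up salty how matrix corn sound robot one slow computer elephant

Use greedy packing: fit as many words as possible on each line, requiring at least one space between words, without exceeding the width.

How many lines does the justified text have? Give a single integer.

Answer: 11

Derivation:
Line 1: ['sleepy', 'soft'] (min_width=11, slack=3)
Line 2: ['end', 'you', 'owl'] (min_width=11, slack=3)
Line 3: ['hospital', 'low'] (min_width=12, slack=2)
Line 4: ['sky', 'bird'] (min_width=8, slack=6)
Line 5: ['machine', 'up'] (min_width=10, slack=4)
Line 6: ['salty', 'how'] (min_width=9, slack=5)
Line 7: ['matrix', 'corn'] (min_width=11, slack=3)
Line 8: ['sound', 'robot'] (min_width=11, slack=3)
Line 9: ['one', 'slow'] (min_width=8, slack=6)
Line 10: ['computer'] (min_width=8, slack=6)
Line 11: ['elephant'] (min_width=8, slack=6)
Total lines: 11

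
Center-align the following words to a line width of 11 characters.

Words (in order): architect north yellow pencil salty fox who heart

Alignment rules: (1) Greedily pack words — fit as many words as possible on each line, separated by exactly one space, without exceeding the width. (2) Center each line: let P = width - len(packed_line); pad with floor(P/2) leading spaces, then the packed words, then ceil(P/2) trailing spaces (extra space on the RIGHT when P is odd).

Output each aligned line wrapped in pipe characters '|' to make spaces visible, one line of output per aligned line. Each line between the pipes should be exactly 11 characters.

Line 1: ['architect'] (min_width=9, slack=2)
Line 2: ['north'] (min_width=5, slack=6)
Line 3: ['yellow'] (min_width=6, slack=5)
Line 4: ['pencil'] (min_width=6, slack=5)
Line 5: ['salty', 'fox'] (min_width=9, slack=2)
Line 6: ['who', 'heart'] (min_width=9, slack=2)

Answer: | architect |
|   north   |
|  yellow   |
|  pencil   |
| salty fox |
| who heart |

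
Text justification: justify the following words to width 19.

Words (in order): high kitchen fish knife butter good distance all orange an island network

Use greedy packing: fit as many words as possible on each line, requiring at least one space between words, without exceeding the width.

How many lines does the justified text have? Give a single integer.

Answer: 4

Derivation:
Line 1: ['high', 'kitchen', 'fish'] (min_width=17, slack=2)
Line 2: ['knife', 'butter', 'good'] (min_width=17, slack=2)
Line 3: ['distance', 'all', 'orange'] (min_width=19, slack=0)
Line 4: ['an', 'island', 'network'] (min_width=17, slack=2)
Total lines: 4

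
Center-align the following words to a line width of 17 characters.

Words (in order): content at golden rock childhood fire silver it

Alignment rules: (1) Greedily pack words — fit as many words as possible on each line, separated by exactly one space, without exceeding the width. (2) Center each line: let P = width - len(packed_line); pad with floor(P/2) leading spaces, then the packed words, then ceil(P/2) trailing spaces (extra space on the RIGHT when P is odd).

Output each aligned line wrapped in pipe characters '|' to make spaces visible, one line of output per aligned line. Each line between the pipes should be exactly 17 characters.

Line 1: ['content', 'at', 'golden'] (min_width=17, slack=0)
Line 2: ['rock', 'childhood'] (min_width=14, slack=3)
Line 3: ['fire', 'silver', 'it'] (min_width=14, slack=3)

Answer: |content at golden|
| rock childhood  |
| fire silver it  |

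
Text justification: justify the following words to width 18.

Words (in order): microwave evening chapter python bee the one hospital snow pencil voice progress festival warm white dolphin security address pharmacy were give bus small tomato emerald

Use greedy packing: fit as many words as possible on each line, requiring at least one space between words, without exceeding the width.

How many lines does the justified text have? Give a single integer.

Answer: 10

Derivation:
Line 1: ['microwave', 'evening'] (min_width=17, slack=1)
Line 2: ['chapter', 'python', 'bee'] (min_width=18, slack=0)
Line 3: ['the', 'one', 'hospital'] (min_width=16, slack=2)
Line 4: ['snow', 'pencil', 'voice'] (min_width=17, slack=1)
Line 5: ['progress', 'festival'] (min_width=17, slack=1)
Line 6: ['warm', 'white', 'dolphin'] (min_width=18, slack=0)
Line 7: ['security', 'address'] (min_width=16, slack=2)
Line 8: ['pharmacy', 'were', 'give'] (min_width=18, slack=0)
Line 9: ['bus', 'small', 'tomato'] (min_width=16, slack=2)
Line 10: ['emerald'] (min_width=7, slack=11)
Total lines: 10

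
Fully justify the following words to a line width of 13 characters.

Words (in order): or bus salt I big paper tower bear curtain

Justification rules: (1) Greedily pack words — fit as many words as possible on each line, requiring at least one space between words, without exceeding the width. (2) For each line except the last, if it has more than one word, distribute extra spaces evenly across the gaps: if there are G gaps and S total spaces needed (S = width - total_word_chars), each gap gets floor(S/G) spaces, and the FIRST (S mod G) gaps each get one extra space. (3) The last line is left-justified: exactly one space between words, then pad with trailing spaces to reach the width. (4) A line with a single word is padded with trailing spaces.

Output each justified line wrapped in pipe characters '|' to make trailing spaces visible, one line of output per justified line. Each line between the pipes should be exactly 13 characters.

Answer: |or bus salt I|
|big     paper|
|tower    bear|
|curtain      |

Derivation:
Line 1: ['or', 'bus', 'salt', 'I'] (min_width=13, slack=0)
Line 2: ['big', 'paper'] (min_width=9, slack=4)
Line 3: ['tower', 'bear'] (min_width=10, slack=3)
Line 4: ['curtain'] (min_width=7, slack=6)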